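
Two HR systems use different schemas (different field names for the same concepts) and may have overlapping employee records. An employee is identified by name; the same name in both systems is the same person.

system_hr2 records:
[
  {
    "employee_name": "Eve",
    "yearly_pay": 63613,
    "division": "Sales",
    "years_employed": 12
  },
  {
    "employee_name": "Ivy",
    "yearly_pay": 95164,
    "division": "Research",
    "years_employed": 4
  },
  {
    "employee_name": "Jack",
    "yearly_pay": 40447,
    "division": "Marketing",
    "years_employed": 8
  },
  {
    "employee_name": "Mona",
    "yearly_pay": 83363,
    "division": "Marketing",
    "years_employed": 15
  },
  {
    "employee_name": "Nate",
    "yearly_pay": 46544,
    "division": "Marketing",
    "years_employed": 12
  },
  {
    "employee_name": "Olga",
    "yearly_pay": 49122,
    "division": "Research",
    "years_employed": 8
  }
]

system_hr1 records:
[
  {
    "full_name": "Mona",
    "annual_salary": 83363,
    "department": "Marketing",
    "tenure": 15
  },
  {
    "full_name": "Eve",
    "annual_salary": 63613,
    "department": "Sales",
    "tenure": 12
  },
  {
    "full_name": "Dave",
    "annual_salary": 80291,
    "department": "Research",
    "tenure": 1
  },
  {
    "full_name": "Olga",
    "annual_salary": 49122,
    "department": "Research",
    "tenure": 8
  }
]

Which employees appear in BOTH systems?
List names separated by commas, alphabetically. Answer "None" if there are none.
Eve, Mona, Olga

Schema mapping: "employee_name" (system_hr2) = "full_name" (system_hr1) = employee name

Names in system_hr2: ['Eve', 'Ivy', 'Jack', 'Mona', 'Nate', 'Olga']
Names in system_hr1: ['Dave', 'Eve', 'Mona', 'Olga']

Intersection: ['Eve', 'Mona', 'Olga']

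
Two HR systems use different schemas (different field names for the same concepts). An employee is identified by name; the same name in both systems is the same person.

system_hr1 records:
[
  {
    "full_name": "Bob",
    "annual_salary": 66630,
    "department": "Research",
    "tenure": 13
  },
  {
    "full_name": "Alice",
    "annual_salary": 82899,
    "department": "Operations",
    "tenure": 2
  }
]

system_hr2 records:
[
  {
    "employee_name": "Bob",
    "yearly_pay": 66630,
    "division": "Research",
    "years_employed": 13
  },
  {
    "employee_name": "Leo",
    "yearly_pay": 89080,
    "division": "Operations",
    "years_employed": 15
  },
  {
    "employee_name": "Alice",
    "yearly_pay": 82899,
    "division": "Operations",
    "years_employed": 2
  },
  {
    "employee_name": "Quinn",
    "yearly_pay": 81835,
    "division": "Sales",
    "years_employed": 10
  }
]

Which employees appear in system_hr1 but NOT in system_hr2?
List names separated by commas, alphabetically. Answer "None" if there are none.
None

Schema mapping: "full_name" (system_hr1) = "employee_name" (system_hr2) = employee name

Names in system_hr1: ['Alice', 'Bob']
Names in system_hr2: ['Alice', 'Bob', 'Leo', 'Quinn']

In system_hr1 but not system_hr2: None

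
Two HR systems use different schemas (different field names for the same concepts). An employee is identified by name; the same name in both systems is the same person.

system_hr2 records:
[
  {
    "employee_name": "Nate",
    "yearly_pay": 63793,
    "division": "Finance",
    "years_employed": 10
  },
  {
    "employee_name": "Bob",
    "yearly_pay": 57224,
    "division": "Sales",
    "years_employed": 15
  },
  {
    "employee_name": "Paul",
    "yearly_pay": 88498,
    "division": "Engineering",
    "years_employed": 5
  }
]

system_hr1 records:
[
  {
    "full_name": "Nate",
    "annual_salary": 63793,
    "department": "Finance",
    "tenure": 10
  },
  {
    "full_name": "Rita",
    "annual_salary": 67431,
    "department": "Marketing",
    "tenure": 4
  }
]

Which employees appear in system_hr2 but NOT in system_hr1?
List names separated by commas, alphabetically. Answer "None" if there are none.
Bob, Paul

Schema mapping: "employee_name" (system_hr2) = "full_name" (system_hr1) = employee name

Names in system_hr2: ['Bob', 'Nate', 'Paul']
Names in system_hr1: ['Nate', 'Rita']

In system_hr2 but not system_hr1: ['Bob', 'Paul']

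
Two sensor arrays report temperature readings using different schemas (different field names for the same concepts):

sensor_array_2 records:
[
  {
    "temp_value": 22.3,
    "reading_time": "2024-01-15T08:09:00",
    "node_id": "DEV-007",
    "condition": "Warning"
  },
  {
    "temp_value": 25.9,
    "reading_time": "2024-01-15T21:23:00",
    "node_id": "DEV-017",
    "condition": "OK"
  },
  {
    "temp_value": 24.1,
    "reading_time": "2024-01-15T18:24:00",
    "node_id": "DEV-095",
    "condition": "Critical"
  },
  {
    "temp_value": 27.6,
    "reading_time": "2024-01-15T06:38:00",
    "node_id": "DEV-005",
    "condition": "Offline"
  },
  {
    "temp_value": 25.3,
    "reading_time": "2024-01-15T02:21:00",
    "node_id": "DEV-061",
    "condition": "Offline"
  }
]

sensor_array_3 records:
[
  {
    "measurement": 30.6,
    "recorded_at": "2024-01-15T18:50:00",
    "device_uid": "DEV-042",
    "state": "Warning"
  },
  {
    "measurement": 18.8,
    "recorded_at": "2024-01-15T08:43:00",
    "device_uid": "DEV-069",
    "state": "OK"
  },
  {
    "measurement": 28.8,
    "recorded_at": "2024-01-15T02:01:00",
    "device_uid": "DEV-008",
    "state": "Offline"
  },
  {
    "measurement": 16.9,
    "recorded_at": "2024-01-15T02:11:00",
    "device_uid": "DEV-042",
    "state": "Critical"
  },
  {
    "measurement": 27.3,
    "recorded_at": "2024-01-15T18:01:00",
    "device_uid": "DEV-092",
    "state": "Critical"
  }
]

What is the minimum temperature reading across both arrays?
16.9

Schema mapping: "temp_value" (sensor_array_2) = "measurement" (sensor_array_3) = temperature reading

Minimum in sensor_array_2: 22.3
Minimum in sensor_array_3: 16.9

Overall minimum: min(22.3, 16.9) = 16.9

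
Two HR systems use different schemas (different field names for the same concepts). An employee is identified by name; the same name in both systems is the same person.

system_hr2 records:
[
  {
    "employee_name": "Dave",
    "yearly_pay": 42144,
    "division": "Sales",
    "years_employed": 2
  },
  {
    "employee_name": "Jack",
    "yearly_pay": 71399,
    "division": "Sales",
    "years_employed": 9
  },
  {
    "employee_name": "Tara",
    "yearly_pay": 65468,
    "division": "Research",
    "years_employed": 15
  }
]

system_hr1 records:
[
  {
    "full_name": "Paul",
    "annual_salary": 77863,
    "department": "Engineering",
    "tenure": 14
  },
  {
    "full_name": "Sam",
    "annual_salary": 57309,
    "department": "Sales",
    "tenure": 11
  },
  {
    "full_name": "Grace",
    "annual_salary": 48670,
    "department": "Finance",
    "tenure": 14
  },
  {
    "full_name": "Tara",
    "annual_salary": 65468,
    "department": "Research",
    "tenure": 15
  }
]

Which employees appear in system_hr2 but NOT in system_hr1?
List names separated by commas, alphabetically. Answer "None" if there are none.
Dave, Jack

Schema mapping: "employee_name" (system_hr2) = "full_name" (system_hr1) = employee name

Names in system_hr2: ['Dave', 'Jack', 'Tara']
Names in system_hr1: ['Grace', 'Paul', 'Sam', 'Tara']

In system_hr2 but not system_hr1: ['Dave', 'Jack']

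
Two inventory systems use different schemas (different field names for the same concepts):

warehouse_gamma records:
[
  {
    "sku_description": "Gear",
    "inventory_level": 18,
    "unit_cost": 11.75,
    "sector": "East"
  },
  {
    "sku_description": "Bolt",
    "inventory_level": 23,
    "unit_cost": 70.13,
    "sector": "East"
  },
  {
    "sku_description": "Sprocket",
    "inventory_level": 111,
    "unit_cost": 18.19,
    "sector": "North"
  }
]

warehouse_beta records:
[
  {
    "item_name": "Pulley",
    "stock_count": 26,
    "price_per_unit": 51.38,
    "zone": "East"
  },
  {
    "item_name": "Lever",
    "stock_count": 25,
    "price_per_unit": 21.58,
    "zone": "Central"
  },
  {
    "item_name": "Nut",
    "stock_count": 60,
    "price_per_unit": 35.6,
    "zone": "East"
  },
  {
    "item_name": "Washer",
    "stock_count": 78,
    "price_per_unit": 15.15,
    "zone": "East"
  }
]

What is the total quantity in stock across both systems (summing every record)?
341

To reconcile these schemas, identify the field holding the quantity in stock in each system:
1. In warehouse_gamma it is "inventory_level"
2. In warehouse_beta it is "stock_count"

From warehouse_gamma: 18 + 23 + 111 = 152
From warehouse_beta: 26 + 25 + 60 + 78 = 189

Total: 152 + 189 = 341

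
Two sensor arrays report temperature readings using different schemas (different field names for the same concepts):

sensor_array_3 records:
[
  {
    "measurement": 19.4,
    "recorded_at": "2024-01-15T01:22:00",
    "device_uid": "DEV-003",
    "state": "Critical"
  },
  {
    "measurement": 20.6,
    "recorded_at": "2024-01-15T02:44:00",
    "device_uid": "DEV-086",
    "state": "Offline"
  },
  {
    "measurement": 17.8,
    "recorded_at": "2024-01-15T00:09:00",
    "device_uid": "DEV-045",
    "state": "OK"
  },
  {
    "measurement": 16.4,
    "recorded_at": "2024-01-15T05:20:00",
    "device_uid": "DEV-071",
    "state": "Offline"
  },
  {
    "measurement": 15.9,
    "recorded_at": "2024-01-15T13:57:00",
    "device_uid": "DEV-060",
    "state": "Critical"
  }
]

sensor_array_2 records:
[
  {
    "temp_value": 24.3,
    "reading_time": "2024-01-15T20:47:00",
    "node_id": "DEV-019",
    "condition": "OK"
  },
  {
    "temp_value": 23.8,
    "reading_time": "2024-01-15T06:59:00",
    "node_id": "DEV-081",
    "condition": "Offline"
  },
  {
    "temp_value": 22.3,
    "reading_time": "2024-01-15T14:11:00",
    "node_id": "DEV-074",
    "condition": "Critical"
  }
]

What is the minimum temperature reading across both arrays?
15.9

Schema mapping: "measurement" (sensor_array_3) = "temp_value" (sensor_array_2) = temperature reading

Minimum in sensor_array_3: 15.9
Minimum in sensor_array_2: 22.3

Overall minimum: min(15.9, 22.3) = 15.9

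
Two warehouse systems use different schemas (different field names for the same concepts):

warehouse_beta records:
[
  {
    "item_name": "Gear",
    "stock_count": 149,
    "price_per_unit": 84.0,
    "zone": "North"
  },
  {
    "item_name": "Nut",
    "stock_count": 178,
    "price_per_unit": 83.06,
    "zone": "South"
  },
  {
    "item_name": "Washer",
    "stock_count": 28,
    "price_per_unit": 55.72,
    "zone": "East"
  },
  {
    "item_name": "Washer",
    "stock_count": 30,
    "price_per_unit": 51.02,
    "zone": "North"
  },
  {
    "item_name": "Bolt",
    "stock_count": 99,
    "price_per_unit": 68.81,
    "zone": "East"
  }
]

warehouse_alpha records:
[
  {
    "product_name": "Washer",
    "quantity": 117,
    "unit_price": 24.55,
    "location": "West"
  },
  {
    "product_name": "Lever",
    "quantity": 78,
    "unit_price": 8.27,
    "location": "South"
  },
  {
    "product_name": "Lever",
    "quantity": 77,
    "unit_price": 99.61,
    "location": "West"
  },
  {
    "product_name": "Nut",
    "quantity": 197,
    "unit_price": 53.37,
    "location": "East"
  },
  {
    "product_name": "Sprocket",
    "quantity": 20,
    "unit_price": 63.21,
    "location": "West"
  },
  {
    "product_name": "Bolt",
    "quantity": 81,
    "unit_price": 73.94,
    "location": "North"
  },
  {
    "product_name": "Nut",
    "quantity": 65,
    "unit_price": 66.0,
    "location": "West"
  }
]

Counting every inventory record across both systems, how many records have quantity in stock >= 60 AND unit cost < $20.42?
1

Schema mappings:
- "stock_count" (warehouse_beta) = "quantity" (warehouse_alpha) = quantity
- "price_per_unit" (warehouse_beta) = "unit_price" (warehouse_alpha) = unit cost

Records meeting both conditions in warehouse_beta: 0
Records meeting both conditions in warehouse_alpha: 1

Total: 0 + 1 = 1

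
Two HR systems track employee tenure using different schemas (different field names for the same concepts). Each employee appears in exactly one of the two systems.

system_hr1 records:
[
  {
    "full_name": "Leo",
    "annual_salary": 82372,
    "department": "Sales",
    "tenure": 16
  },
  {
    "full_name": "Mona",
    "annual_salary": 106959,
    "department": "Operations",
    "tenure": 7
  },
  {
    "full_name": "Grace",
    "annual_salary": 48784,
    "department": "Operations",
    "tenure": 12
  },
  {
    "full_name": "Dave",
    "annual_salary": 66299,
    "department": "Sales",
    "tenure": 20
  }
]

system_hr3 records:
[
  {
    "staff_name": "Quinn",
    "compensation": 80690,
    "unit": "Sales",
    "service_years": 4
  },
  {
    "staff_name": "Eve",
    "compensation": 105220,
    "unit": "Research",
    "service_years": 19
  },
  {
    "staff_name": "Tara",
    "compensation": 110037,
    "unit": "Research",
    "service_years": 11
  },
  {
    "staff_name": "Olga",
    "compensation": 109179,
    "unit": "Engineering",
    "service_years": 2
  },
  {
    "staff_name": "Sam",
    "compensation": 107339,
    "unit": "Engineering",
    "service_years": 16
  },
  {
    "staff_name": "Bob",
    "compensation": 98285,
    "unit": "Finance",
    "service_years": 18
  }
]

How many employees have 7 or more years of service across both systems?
8

Reconcile schemas: "tenure" (system_hr1) = "service_years" (system_hr3) = years of service

From system_hr1: 4 employees with >= 7 years
From system_hr3: 4 employees with >= 7 years

Total: 4 + 4 = 8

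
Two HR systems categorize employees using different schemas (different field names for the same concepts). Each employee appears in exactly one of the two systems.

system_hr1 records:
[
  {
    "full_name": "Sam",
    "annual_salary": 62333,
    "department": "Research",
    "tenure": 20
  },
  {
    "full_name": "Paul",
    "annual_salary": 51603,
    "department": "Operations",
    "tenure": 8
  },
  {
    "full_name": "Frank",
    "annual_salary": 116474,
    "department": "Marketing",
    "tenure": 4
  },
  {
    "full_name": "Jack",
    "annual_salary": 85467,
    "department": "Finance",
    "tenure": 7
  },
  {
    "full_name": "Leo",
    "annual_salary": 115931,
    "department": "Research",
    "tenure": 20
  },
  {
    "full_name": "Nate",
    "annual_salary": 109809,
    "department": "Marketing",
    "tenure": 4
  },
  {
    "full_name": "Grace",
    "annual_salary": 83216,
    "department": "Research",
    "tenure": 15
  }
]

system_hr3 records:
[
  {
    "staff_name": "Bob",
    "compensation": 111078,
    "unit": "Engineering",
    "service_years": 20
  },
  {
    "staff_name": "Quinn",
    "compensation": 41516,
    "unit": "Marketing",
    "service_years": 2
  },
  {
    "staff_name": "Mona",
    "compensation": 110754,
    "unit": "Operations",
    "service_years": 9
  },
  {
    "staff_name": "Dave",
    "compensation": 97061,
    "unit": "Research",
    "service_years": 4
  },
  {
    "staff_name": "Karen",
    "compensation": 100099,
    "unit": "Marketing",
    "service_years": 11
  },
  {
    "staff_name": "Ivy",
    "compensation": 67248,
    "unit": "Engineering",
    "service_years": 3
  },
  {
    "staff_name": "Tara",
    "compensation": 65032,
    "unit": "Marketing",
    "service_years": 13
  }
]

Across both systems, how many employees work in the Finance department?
1

Schema mapping: "department" (system_hr1) = "unit" (system_hr3) = department

Finance employees in system_hr1: 1
Finance employees in system_hr3: 0

Total in Finance: 1 + 0 = 1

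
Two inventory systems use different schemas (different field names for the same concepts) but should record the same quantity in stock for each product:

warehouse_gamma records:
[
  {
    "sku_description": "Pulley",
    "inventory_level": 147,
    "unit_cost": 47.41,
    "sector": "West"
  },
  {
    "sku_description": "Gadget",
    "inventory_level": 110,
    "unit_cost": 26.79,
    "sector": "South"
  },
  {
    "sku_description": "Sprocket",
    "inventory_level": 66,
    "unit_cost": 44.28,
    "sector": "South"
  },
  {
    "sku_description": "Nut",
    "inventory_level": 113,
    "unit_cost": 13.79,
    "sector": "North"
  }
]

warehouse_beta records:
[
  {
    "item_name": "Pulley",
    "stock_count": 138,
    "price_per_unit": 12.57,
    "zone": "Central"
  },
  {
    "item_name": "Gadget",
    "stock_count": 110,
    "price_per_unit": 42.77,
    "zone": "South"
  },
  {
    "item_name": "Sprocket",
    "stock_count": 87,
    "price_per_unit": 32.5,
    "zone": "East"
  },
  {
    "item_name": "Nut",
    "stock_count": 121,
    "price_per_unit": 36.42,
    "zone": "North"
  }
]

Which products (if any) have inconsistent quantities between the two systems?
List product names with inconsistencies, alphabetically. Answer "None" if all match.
Nut, Pulley, Sprocket

Schema mappings:
- "sku_description" (warehouse_gamma) = "item_name" (warehouse_beta) = product name
- "inventory_level" (warehouse_gamma) = "stock_count" (warehouse_beta) = quantity

Comparison:
  Pulley: 147 vs 138 - MISMATCH
  Gadget: 110 vs 110 - MATCH
  Sprocket: 66 vs 87 - MISMATCH
  Nut: 113 vs 121 - MISMATCH

Products with inconsistencies: Nut, Pulley, Sprocket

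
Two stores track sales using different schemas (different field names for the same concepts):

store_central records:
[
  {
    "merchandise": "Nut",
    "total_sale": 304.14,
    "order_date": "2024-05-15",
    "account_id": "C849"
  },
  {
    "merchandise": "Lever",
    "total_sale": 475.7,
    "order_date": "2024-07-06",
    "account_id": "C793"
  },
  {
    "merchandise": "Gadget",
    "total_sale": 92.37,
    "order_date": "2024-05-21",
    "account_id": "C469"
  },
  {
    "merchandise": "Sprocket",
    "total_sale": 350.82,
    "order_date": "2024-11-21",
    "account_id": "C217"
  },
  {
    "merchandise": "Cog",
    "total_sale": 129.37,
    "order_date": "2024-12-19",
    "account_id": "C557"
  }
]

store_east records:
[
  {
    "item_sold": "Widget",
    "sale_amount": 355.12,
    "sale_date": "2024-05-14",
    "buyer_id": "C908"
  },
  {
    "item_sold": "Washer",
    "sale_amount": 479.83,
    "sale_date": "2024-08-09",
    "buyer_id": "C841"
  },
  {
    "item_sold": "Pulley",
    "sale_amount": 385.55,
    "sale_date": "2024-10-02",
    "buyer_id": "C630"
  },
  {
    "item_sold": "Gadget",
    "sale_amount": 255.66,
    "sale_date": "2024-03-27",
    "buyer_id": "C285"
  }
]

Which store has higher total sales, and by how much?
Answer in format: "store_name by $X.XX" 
store_east by $123.76

Schema mapping: "total_sale" (store_central) = "sale_amount" (store_east) = sale amount

Total for store_central: 1352.40
Total for store_east: 1476.16

Difference: |1352.40 - 1476.16| = 123.76
store_east has higher sales by $123.76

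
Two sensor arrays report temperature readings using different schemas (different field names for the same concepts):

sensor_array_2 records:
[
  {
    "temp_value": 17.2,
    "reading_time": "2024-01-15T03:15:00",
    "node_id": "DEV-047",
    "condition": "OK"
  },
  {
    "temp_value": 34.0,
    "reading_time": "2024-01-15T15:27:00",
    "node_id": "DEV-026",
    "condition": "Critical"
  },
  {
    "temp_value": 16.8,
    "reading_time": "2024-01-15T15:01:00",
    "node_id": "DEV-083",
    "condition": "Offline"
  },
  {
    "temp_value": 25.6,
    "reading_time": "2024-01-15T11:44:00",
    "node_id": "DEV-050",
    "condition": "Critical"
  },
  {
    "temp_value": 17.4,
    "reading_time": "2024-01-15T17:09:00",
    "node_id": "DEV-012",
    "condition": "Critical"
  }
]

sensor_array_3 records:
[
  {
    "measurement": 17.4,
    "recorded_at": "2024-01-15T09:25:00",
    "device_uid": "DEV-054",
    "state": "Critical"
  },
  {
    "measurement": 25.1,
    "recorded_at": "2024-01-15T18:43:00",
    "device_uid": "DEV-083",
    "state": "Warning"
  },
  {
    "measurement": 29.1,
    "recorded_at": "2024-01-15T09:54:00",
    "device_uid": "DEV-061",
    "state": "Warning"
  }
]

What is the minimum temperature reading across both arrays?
16.8

Schema mapping: "temp_value" (sensor_array_2) = "measurement" (sensor_array_3) = temperature reading

Minimum in sensor_array_2: 16.8
Minimum in sensor_array_3: 17.4

Overall minimum: min(16.8, 17.4) = 16.8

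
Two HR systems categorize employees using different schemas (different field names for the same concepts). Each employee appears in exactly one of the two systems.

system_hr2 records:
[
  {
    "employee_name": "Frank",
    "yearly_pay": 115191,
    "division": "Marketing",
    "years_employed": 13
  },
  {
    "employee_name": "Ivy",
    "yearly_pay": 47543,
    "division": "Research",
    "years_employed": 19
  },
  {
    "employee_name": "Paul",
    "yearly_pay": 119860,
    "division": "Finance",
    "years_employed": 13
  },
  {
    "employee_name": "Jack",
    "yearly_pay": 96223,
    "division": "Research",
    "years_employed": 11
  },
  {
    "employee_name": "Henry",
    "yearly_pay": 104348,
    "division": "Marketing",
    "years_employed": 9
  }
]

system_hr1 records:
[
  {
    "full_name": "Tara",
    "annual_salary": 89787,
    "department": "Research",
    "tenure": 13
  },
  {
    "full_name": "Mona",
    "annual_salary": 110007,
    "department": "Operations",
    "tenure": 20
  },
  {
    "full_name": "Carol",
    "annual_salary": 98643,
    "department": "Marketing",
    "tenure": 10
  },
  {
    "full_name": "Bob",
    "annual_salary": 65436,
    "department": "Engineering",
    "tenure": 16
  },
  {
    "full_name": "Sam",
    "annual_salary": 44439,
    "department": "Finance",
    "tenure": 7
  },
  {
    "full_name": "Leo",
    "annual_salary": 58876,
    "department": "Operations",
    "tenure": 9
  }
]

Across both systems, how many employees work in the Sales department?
0

Schema mapping: "division" (system_hr2) = "department" (system_hr1) = department

Sales employees in system_hr2: 0
Sales employees in system_hr1: 0

Total in Sales: 0 + 0 = 0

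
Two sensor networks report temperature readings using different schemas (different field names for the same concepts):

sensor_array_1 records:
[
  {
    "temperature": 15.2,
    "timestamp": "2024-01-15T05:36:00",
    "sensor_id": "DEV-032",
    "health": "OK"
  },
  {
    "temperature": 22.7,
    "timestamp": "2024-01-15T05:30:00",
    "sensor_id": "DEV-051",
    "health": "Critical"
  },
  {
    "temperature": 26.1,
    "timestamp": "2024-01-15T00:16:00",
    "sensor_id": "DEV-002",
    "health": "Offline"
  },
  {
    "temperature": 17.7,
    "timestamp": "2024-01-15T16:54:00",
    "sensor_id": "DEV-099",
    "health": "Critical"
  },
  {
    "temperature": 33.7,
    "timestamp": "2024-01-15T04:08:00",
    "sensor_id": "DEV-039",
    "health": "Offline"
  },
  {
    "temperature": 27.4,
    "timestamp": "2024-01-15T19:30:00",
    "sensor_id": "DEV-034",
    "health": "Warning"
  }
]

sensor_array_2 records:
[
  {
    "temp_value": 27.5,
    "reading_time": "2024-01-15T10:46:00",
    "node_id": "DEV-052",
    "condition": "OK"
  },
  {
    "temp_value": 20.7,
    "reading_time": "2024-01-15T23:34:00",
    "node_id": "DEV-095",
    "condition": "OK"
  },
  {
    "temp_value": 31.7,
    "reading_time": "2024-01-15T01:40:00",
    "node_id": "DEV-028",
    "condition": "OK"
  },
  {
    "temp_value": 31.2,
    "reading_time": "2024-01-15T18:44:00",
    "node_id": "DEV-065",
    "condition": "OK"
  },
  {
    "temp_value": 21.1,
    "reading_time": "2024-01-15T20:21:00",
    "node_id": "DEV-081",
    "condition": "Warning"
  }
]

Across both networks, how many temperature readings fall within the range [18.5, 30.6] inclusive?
6

Schema mapping: "temperature" (sensor_array_1) = "temp_value" (sensor_array_2) = temperature

Readings in [18.5, 30.6] from sensor_array_1: 3
Readings in [18.5, 30.6] from sensor_array_2: 3

Total count: 3 + 3 = 6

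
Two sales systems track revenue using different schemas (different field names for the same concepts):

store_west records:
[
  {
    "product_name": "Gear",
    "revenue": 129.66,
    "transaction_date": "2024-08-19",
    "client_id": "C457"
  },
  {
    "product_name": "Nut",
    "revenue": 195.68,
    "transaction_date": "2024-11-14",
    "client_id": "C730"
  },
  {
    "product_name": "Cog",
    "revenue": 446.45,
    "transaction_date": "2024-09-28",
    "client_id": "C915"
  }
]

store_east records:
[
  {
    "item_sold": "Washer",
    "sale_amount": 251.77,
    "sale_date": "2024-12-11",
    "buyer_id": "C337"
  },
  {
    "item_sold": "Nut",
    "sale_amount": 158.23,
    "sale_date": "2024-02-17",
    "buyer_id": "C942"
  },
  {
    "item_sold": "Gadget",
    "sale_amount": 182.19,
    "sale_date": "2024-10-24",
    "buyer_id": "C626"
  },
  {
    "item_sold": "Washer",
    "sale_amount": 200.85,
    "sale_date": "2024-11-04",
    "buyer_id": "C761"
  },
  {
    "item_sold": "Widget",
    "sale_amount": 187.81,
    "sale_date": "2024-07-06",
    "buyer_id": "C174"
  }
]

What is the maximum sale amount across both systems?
446.45

Reconcile: "revenue" (store_west) = "sale_amount" (store_east) = sale amount

Maximum in store_west: 446.45
Maximum in store_east: 251.77

Overall maximum: max(446.45, 251.77) = 446.45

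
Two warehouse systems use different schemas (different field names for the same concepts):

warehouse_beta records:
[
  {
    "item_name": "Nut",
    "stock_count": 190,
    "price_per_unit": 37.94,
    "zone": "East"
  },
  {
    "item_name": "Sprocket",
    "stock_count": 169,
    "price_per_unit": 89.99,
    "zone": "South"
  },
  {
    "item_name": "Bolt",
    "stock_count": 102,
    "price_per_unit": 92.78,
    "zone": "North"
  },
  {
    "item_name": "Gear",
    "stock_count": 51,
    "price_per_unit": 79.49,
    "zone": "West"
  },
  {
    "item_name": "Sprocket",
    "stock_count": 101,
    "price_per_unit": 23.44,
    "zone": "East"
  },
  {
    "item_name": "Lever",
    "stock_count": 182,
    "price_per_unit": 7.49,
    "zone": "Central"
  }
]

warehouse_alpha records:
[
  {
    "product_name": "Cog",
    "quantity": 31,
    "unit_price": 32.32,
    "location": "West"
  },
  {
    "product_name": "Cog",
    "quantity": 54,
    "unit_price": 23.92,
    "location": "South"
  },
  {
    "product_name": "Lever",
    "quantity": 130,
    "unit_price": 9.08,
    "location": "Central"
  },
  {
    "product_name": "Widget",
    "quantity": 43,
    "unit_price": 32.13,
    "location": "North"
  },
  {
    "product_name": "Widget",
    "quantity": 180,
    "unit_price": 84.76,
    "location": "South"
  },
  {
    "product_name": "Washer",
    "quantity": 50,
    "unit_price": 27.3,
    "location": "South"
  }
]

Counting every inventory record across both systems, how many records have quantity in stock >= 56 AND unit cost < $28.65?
3

Schema mappings:
- "stock_count" (warehouse_beta) = "quantity" (warehouse_alpha) = quantity
- "price_per_unit" (warehouse_beta) = "unit_price" (warehouse_alpha) = unit cost

Records meeting both conditions in warehouse_beta: 2
Records meeting both conditions in warehouse_alpha: 1

Total: 2 + 1 = 3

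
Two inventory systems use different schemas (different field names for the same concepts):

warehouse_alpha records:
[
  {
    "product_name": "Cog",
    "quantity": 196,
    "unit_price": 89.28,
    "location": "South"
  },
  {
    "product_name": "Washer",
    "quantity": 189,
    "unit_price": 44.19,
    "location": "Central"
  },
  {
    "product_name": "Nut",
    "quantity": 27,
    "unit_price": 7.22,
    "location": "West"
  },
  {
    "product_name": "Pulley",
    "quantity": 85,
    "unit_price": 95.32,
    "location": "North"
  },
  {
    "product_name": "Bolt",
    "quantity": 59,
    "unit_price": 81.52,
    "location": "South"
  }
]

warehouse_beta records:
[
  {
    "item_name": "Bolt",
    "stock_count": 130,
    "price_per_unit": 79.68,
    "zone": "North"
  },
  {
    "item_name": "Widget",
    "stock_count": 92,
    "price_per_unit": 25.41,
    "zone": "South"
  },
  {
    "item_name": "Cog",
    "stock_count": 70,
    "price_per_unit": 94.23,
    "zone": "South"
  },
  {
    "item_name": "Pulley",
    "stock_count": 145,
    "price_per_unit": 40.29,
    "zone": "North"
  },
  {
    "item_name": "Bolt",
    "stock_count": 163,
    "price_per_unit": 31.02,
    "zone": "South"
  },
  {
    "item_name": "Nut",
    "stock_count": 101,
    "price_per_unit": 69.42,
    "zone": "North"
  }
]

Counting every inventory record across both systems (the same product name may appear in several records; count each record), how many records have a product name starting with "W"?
2

Schema mapping: "product_name" (warehouse_alpha) = "item_name" (warehouse_beta) = product name

Records with product name starting with "W" in warehouse_alpha: 1
Records with product name starting with "W" in warehouse_beta: 1

Total: 1 + 1 = 2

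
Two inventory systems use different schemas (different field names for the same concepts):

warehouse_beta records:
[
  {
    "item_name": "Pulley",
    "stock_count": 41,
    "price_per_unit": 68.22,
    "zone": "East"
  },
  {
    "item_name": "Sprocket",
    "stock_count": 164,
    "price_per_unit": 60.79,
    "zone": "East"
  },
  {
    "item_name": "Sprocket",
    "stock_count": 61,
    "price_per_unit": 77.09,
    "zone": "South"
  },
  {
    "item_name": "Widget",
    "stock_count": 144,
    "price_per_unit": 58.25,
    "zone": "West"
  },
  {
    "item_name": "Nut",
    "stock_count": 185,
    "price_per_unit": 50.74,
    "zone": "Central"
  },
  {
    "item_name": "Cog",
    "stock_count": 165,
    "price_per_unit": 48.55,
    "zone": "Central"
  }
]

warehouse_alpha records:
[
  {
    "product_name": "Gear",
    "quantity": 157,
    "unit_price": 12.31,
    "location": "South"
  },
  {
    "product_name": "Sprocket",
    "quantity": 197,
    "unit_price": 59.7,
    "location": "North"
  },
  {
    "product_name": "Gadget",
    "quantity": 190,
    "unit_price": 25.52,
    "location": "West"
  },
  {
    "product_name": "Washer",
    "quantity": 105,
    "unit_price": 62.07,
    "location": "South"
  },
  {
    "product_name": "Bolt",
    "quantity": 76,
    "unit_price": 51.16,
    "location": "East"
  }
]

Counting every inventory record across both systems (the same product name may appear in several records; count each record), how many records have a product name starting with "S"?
3

Schema mapping: "item_name" (warehouse_beta) = "product_name" (warehouse_alpha) = product name

Records with product name starting with "S" in warehouse_beta: 2
Records with product name starting with "S" in warehouse_alpha: 1

Total: 2 + 1 = 3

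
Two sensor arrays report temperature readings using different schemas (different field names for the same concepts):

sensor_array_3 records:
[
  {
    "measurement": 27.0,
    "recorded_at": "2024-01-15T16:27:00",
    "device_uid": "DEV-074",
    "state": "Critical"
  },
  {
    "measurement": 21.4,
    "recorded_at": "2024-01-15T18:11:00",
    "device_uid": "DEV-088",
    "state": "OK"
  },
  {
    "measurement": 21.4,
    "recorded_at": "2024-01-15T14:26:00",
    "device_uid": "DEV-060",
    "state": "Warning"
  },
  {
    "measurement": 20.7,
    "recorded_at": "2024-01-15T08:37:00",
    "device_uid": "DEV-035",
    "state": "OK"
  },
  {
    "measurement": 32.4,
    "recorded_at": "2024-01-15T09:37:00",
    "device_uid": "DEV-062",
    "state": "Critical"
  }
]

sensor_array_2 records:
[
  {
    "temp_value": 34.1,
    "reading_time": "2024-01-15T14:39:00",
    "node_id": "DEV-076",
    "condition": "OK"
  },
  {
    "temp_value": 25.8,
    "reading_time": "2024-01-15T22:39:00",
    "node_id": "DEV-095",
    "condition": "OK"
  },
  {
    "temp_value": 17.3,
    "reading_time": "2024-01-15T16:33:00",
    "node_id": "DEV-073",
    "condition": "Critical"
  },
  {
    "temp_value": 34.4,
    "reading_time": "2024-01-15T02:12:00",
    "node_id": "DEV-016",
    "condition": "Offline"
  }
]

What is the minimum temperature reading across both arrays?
17.3

Schema mapping: "measurement" (sensor_array_3) = "temp_value" (sensor_array_2) = temperature reading

Minimum in sensor_array_3: 20.7
Minimum in sensor_array_2: 17.3

Overall minimum: min(20.7, 17.3) = 17.3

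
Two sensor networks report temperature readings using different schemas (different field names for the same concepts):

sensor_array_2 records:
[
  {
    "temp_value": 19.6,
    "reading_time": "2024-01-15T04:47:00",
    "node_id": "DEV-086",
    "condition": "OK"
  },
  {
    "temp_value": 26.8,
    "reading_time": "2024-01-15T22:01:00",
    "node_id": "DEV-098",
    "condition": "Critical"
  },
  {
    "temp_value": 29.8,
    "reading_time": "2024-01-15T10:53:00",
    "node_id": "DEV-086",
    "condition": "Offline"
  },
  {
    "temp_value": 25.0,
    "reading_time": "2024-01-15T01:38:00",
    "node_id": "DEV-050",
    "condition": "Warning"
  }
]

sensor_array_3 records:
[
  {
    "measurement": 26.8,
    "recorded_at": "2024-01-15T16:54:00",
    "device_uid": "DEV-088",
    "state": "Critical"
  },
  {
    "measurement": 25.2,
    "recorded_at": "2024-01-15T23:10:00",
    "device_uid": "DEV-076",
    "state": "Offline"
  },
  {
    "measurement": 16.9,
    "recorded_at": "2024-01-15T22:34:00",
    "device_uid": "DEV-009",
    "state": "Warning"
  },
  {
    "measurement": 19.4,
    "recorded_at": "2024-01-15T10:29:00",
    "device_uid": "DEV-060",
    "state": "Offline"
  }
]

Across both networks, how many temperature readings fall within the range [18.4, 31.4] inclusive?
7

Schema mapping: "temp_value" (sensor_array_2) = "measurement" (sensor_array_3) = temperature

Readings in [18.4, 31.4] from sensor_array_2: 4
Readings in [18.4, 31.4] from sensor_array_3: 3

Total count: 4 + 3 = 7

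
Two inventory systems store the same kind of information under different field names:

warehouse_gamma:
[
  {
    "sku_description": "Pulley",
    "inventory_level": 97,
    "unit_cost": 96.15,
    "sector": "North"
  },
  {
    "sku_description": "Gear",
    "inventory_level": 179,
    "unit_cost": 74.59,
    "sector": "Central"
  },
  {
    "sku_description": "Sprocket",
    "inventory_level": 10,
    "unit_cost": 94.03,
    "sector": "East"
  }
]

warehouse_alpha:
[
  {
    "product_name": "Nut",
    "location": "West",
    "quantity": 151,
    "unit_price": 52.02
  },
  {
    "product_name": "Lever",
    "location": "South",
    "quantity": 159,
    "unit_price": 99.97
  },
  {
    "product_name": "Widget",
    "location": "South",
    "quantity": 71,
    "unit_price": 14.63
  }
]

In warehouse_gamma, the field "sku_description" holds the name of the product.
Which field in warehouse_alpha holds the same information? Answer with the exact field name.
product_name

In warehouse_gamma, "sku_description" holds the name of the product.
The fields in warehouse_alpha are: "product_name", "location", "quantity", "unit_price".
"product_name" is the match: the name refers to the same concept and its values are product-name strings (e.g. 'Lever', 'Nut').
The other fields ("location", "quantity", "unit_price") hold different kinds of data.

So "sku_description" in warehouse_gamma corresponds to "product_name" in warehouse_alpha.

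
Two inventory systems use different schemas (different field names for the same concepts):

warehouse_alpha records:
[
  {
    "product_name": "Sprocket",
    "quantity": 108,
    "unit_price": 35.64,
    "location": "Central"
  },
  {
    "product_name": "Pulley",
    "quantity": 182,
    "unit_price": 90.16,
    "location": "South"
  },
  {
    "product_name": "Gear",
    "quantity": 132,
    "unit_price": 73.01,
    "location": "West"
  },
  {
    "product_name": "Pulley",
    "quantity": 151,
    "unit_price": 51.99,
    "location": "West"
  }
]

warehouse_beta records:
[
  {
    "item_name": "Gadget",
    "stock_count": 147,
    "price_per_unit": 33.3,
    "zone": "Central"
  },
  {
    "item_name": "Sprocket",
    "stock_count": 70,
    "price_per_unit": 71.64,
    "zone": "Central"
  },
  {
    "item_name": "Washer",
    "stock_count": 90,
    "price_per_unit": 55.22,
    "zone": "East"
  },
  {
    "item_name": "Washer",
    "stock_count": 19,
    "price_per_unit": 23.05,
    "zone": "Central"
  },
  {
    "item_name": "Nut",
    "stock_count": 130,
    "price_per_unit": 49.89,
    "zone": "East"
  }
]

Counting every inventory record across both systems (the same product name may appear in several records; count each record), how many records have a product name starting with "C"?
0

Schema mapping: "product_name" (warehouse_alpha) = "item_name" (warehouse_beta) = product name

Records with product name starting with "C" in warehouse_alpha: 0
Records with product name starting with "C" in warehouse_beta: 0

Total: 0 + 0 = 0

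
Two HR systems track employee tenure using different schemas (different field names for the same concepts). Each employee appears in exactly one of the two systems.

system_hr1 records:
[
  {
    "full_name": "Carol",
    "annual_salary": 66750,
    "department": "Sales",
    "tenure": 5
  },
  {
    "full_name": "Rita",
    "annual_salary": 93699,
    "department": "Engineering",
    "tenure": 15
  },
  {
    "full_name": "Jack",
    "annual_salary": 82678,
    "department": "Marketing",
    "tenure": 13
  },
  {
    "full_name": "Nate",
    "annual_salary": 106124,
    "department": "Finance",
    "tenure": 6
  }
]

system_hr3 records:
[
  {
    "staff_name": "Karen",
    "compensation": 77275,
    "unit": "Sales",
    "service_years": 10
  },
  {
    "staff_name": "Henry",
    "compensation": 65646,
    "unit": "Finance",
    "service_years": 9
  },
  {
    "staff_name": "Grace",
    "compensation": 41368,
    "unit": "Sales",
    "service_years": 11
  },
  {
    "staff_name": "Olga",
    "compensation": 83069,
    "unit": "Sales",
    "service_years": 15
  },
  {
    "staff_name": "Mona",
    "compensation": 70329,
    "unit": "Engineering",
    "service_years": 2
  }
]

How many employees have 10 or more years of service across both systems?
5

Reconcile schemas: "tenure" (system_hr1) = "service_years" (system_hr3) = years of service

From system_hr1: 2 employees with >= 10 years
From system_hr3: 3 employees with >= 10 years

Total: 2 + 3 = 5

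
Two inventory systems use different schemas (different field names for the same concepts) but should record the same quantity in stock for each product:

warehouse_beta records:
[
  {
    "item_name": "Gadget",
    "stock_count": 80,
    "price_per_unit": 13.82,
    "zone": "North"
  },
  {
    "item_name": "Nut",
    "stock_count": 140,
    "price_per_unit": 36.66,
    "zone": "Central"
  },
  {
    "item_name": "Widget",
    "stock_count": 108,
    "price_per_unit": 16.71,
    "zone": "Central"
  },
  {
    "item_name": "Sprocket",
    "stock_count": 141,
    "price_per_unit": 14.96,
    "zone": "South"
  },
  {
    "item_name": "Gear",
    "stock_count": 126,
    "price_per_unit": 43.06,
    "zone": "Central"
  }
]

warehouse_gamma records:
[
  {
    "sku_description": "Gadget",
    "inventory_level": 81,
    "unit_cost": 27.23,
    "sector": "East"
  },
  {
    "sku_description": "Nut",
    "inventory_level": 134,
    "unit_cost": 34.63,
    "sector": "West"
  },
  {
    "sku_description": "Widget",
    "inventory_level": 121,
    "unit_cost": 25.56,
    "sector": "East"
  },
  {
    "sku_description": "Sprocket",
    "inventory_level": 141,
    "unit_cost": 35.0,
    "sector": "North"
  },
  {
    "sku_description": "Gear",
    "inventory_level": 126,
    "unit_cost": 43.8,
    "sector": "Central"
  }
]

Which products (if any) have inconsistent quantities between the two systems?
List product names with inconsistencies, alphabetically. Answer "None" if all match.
Gadget, Nut, Widget

Schema mappings:
- "item_name" (warehouse_beta) = "sku_description" (warehouse_gamma) = product name
- "stock_count" (warehouse_beta) = "inventory_level" (warehouse_gamma) = quantity

Comparison:
  Gadget: 80 vs 81 - MISMATCH
  Nut: 140 vs 134 - MISMATCH
  Widget: 108 vs 121 - MISMATCH
  Sprocket: 141 vs 141 - MATCH
  Gear: 126 vs 126 - MATCH

Products with inconsistencies: Gadget, Nut, Widget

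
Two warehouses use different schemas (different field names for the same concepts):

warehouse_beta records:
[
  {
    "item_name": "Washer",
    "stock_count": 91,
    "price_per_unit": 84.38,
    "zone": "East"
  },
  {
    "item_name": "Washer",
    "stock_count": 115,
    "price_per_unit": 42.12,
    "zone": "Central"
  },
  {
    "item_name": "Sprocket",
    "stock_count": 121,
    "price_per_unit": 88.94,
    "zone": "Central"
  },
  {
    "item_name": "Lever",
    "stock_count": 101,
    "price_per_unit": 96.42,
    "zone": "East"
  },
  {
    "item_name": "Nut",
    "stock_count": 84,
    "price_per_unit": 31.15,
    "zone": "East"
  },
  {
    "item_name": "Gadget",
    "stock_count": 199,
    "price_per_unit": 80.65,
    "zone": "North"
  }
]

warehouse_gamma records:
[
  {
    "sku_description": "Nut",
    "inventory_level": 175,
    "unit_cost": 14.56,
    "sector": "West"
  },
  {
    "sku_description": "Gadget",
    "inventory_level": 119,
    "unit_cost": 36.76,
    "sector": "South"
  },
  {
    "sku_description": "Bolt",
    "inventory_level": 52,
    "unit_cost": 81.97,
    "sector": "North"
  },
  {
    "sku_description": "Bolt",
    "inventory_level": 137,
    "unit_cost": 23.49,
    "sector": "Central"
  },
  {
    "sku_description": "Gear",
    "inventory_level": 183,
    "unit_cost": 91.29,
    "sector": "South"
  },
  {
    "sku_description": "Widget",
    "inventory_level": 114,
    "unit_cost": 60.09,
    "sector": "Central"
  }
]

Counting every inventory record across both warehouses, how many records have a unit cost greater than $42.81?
7

Schema mapping: "price_per_unit" (warehouse_beta) = "unit_cost" (warehouse_gamma) = unit cost

Records > $42.81 in warehouse_beta: 4
Records > $42.81 in warehouse_gamma: 3

Total count: 4 + 3 = 7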